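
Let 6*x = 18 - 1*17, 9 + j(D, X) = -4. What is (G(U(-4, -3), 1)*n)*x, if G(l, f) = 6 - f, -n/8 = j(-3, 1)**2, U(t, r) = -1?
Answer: -3380/3 ≈ -1126.7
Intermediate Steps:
j(D, X) = -13 (j(D, X) = -9 - 4 = -13)
n = -1352 (n = -8*(-13)**2 = -8*169 = -1352)
x = 1/6 (x = (18 - 1*17)/6 = (18 - 17)/6 = (1/6)*1 = 1/6 ≈ 0.16667)
(G(U(-4, -3), 1)*n)*x = ((6 - 1*1)*(-1352))*(1/6) = ((6 - 1)*(-1352))*(1/6) = (5*(-1352))*(1/6) = -6760*1/6 = -3380/3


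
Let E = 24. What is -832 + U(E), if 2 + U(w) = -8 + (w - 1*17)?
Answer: -835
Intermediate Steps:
U(w) = -27 + w (U(w) = -2 + (-8 + (w - 1*17)) = -2 + (-8 + (w - 17)) = -2 + (-8 + (-17 + w)) = -2 + (-25 + w) = -27 + w)
-832 + U(E) = -832 + (-27 + 24) = -832 - 3 = -835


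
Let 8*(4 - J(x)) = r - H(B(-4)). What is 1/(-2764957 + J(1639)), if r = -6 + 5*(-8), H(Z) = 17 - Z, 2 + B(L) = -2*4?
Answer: -8/22119551 ≈ -3.6167e-7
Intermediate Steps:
B(L) = -10 (B(L) = -2 - 2*4 = -2 - 8 = -10)
r = -46 (r = -6 - 40 = -46)
J(x) = 105/8 (J(x) = 4 - (-46 - (17 - 1*(-10)))/8 = 4 - (-46 - (17 + 10))/8 = 4 - (-46 - 1*27)/8 = 4 - (-46 - 27)/8 = 4 - ⅛*(-73) = 4 + 73/8 = 105/8)
1/(-2764957 + J(1639)) = 1/(-2764957 + 105/8) = 1/(-22119551/8) = -8/22119551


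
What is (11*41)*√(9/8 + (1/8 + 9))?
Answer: 451*√41/2 ≈ 1443.9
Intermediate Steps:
(11*41)*√(9/8 + (1/8 + 9)) = 451*√(9*(⅛) + (⅛ + 9)) = 451*√(9/8 + 73/8) = 451*√(41/4) = 451*(√41/2) = 451*√41/2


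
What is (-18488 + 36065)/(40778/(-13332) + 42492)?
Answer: 3779622/9136493 ≈ 0.41368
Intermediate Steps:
(-18488 + 36065)/(40778/(-13332) + 42492) = 17577/(40778*(-1/13332) + 42492) = 17577/(-20389/6666 + 42492) = 17577/(283231283/6666) = 17577*(6666/283231283) = 3779622/9136493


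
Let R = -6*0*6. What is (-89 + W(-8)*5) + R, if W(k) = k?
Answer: -129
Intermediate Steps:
R = 0 (R = 0*6 = 0)
(-89 + W(-8)*5) + R = (-89 - 8*5) + 0 = (-89 - 40) + 0 = -129 + 0 = -129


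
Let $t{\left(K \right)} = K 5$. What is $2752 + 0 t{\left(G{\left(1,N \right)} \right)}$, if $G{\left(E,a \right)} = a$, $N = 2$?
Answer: $2752$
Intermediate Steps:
$t{\left(K \right)} = 5 K$
$2752 + 0 t{\left(G{\left(1,N \right)} \right)} = 2752 + 0 \cdot 5 \cdot 2 = 2752 + 0 \cdot 10 = 2752 + 0 = 2752$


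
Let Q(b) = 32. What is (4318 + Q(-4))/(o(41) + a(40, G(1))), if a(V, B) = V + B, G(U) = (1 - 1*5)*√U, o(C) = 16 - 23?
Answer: 150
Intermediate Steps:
o(C) = -7
G(U) = -4*√U (G(U) = (1 - 5)*√U = -4*√U)
a(V, B) = B + V
(4318 + Q(-4))/(o(41) + a(40, G(1))) = (4318 + 32)/(-7 + (-4*√1 + 40)) = 4350/(-7 + (-4*1 + 40)) = 4350/(-7 + (-4 + 40)) = 4350/(-7 + 36) = 4350/29 = 4350*(1/29) = 150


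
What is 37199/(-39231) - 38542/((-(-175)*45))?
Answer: -28650529/4903875 ≈ -5.8424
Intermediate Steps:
37199/(-39231) - 38542/((-(-175)*45)) = 37199*(-1/39231) - 38542/((-1*(-7875))) = -37199/39231 - 38542/7875 = -37199/39231 - 38542*1/7875 = -37199/39231 - 5506/1125 = -28650529/4903875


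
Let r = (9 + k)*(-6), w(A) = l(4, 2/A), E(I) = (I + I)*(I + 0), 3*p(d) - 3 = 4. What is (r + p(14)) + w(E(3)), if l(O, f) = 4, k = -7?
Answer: -17/3 ≈ -5.6667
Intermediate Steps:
p(d) = 7/3 (p(d) = 1 + (⅓)*4 = 1 + 4/3 = 7/3)
E(I) = 2*I² (E(I) = (2*I)*I = 2*I²)
w(A) = 4
r = -12 (r = (9 - 7)*(-6) = 2*(-6) = -12)
(r + p(14)) + w(E(3)) = (-12 + 7/3) + 4 = -29/3 + 4 = -17/3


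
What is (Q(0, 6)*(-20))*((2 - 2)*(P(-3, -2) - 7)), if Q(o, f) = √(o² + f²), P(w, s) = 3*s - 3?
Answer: 0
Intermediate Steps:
P(w, s) = -3 + 3*s
Q(o, f) = √(f² + o²)
(Q(0, 6)*(-20))*((2 - 2)*(P(-3, -2) - 7)) = (√(6² + 0²)*(-20))*((2 - 2)*((-3 + 3*(-2)) - 7)) = (√(36 + 0)*(-20))*(0*((-3 - 6) - 7)) = (√36*(-20))*(0*(-9 - 7)) = (6*(-20))*(0*(-16)) = -120*0 = 0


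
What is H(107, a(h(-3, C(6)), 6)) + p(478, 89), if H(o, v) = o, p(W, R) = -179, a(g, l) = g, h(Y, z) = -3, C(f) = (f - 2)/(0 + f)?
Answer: -72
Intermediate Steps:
C(f) = (-2 + f)/f
H(107, a(h(-3, C(6)), 6)) + p(478, 89) = 107 - 179 = -72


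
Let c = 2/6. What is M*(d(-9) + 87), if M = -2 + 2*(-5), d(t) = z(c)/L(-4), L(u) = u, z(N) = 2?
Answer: -1038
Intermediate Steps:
c = ⅓ (c = 2*(⅙) = ⅓ ≈ 0.33333)
d(t) = -½ (d(t) = 2/(-4) = 2*(-¼) = -½)
M = -12 (M = -2 - 10 = -12)
M*(d(-9) + 87) = -12*(-½ + 87) = -12*173/2 = -1038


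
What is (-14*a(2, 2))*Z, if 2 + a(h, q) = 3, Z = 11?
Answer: -154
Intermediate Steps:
a(h, q) = 1 (a(h, q) = -2 + 3 = 1)
(-14*a(2, 2))*Z = -14*1*11 = -14*11 = -154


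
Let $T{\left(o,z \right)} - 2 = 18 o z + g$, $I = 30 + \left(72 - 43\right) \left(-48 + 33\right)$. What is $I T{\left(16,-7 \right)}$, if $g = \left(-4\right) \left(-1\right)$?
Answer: $814050$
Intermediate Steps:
$g = 4$
$I = -405$ ($I = 30 + 29 \left(-15\right) = 30 - 435 = -405$)
$T{\left(o,z \right)} = 6 + 18 o z$ ($T{\left(o,z \right)} = 2 + \left(18 o z + 4\right) = 2 + \left(4 + 18 o z\right) = 6 + 18 o z$)
$I T{\left(16,-7 \right)} = - 405 \left(6 + 18 \cdot 16 \left(-7\right)\right) = - 405 \left(6 - 2016\right) = \left(-405\right) \left(-2010\right) = 814050$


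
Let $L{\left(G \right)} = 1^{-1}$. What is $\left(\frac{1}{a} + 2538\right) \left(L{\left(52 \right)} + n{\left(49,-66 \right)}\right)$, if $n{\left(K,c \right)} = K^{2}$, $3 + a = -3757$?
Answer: $\frac{11460997679}{1880} \approx 6.0963 \cdot 10^{6}$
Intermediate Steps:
$a = -3760$ ($a = -3 - 3757 = -3760$)
$L{\left(G \right)} = 1$
$\left(\frac{1}{a} + 2538\right) \left(L{\left(52 \right)} + n{\left(49,-66 \right)}\right) = \left(\frac{1}{-3760} + 2538\right) \left(1 + 49^{2}\right) = \left(- \frac{1}{3760} + 2538\right) \left(1 + 2401\right) = \frac{9542879}{3760} \cdot 2402 = \frac{11460997679}{1880}$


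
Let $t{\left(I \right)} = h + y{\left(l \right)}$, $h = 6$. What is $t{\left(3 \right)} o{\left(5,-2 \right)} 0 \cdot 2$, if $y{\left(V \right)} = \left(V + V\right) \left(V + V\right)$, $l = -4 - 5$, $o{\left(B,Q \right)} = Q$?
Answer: $0$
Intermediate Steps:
$l = -9$ ($l = -4 - 5 = -9$)
$y{\left(V \right)} = 4 V^{2}$ ($y{\left(V \right)} = 2 V 2 V = 4 V^{2}$)
$t{\left(I \right)} = 330$ ($t{\left(I \right)} = 6 + 4 \left(-9\right)^{2} = 6 + 4 \cdot 81 = 6 + 324 = 330$)
$t{\left(3 \right)} o{\left(5,-2 \right)} 0 \cdot 2 = 330 \left(-2\right) 0 \cdot 2 = \left(-660\right) 0 = 0$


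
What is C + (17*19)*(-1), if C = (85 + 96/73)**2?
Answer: 37981334/5329 ≈ 7127.3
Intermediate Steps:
C = 39702601/5329 (C = (85 + 96*(1/73))**2 = (85 + 96/73)**2 = (6301/73)**2 = 39702601/5329 ≈ 7450.3)
C + (17*19)*(-1) = 39702601/5329 + (17*19)*(-1) = 39702601/5329 + 323*(-1) = 39702601/5329 - 323 = 37981334/5329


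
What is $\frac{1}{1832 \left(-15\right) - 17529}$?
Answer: $- \frac{1}{45009} \approx -2.2218 \cdot 10^{-5}$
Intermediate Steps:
$\frac{1}{1832 \left(-15\right) - 17529} = \frac{1}{-27480 - 17529} = \frac{1}{-45009} = - \frac{1}{45009}$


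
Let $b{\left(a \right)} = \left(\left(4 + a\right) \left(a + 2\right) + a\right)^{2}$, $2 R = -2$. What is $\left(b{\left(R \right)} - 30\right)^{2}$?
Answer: $676$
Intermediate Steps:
$R = -1$ ($R = \frac{1}{2} \left(-2\right) = -1$)
$b{\left(a \right)} = \left(a + \left(2 + a\right) \left(4 + a\right)\right)^{2}$ ($b{\left(a \right)} = \left(\left(4 + a\right) \left(2 + a\right) + a\right)^{2} = \left(\left(2 + a\right) \left(4 + a\right) + a\right)^{2} = \left(a + \left(2 + a\right) \left(4 + a\right)\right)^{2}$)
$\left(b{\left(R \right)} - 30\right)^{2} = \left(\left(8 + \left(-1\right)^{2} + 7 \left(-1\right)\right)^{2} - 30\right)^{2} = \left(\left(8 + 1 - 7\right)^{2} - 30\right)^{2} = \left(2^{2} - 30\right)^{2} = \left(4 - 30\right)^{2} = \left(-26\right)^{2} = 676$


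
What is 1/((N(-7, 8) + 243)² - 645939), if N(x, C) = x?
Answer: -1/590243 ≈ -1.6942e-6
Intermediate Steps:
1/((N(-7, 8) + 243)² - 645939) = 1/((-7 + 243)² - 645939) = 1/(236² - 645939) = 1/(55696 - 645939) = 1/(-590243) = -1/590243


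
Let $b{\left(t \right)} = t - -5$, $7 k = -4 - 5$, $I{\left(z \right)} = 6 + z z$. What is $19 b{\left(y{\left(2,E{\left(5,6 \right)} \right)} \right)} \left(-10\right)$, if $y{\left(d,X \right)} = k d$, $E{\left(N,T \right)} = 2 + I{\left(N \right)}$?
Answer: $- \frac{3230}{7} \approx -461.43$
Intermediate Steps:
$I{\left(z \right)} = 6 + z^{2}$
$k = - \frac{9}{7}$ ($k = \frac{-4 - 5}{7} = \frac{1}{7} \left(-9\right) = - \frac{9}{7} \approx -1.2857$)
$E{\left(N,T \right)} = 8 + N^{2}$ ($E{\left(N,T \right)} = 2 + \left(6 + N^{2}\right) = 8 + N^{2}$)
$y{\left(d,X \right)} = - \frac{9 d}{7}$
$b{\left(t \right)} = 5 + t$ ($b{\left(t \right)} = t + 5 = 5 + t$)
$19 b{\left(y{\left(2,E{\left(5,6 \right)} \right)} \right)} \left(-10\right) = 19 \left(5 - \frac{18}{7}\right) \left(-10\right) = 19 \cdot \frac{17}{7} \left(-10\right) = \frac{323}{7} \left(-10\right) = - \frac{3230}{7}$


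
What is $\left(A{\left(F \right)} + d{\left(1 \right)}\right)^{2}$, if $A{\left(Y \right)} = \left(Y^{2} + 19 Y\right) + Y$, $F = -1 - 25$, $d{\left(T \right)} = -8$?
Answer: $21904$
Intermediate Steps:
$F = -26$ ($F = -1 - 25 = -26$)
$A{\left(Y \right)} = Y^{2} + 20 Y$
$\left(A{\left(F \right)} + d{\left(1 \right)}\right)^{2} = \left(- 26 \left(20 - 26\right) - 8\right)^{2} = \left(\left(-26\right) \left(-6\right) - 8\right)^{2} = \left(156 - 8\right)^{2} = 148^{2} = 21904$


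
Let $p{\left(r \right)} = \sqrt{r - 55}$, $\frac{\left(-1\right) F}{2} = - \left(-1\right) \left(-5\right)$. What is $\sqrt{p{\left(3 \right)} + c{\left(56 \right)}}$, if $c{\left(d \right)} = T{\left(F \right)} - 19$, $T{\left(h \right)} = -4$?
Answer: $\sqrt{-23 + 2 i \sqrt{13}} \approx 0.74295 + 4.853 i$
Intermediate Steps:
$F = 10$ ($F = - 2 \left(- \left(-1\right) \left(-5\right)\right) = - 2 \left(\left(-1\right) 5\right) = \left(-2\right) \left(-5\right) = 10$)
$p{\left(r \right)} = \sqrt{-55 + r}$
$c{\left(d \right)} = -23$ ($c{\left(d \right)} = -4 - 19 = -23$)
$\sqrt{p{\left(3 \right)} + c{\left(56 \right)}} = \sqrt{\sqrt{-55 + 3} - 23} = \sqrt{\sqrt{-52} - 23} = \sqrt{2 i \sqrt{13} - 23} = \sqrt{-23 + 2 i \sqrt{13}}$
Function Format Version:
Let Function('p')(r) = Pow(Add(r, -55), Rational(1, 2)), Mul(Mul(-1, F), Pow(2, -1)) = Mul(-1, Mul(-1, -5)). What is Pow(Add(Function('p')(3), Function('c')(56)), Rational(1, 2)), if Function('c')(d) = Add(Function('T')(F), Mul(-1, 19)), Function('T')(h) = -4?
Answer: Pow(Add(-23, Mul(2, I, Pow(13, Rational(1, 2)))), Rational(1, 2)) ≈ Add(0.74295, Mul(4.8530, I))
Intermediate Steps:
F = 10 (F = Mul(-2, Mul(-1, Mul(-1, -5))) = Mul(-2, Mul(-1, 5)) = Mul(-2, -5) = 10)
Function('p')(r) = Pow(Add(-55, r), Rational(1, 2))
Function('c')(d) = -23 (Function('c')(d) = Add(-4, Mul(-1, 19)) = Add(-4, -19) = -23)
Pow(Add(Function('p')(3), Function('c')(56)), Rational(1, 2)) = Pow(Add(Pow(Add(-55, 3), Rational(1, 2)), -23), Rational(1, 2)) = Pow(Add(Pow(-52, Rational(1, 2)), -23), Rational(1, 2)) = Pow(Add(Mul(2, I, Pow(13, Rational(1, 2))), -23), Rational(1, 2)) = Pow(Add(-23, Mul(2, I, Pow(13, Rational(1, 2)))), Rational(1, 2))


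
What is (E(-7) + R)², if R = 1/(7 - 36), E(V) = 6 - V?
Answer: 141376/841 ≈ 168.10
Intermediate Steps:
R = -1/29 (R = 1/(-29) = -1/29 ≈ -0.034483)
(E(-7) + R)² = ((6 - 1*(-7)) - 1/29)² = ((6 + 7) - 1/29)² = (13 - 1/29)² = (376/29)² = 141376/841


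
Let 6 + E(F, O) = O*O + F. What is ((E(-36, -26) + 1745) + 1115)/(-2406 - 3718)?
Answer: -1747/3062 ≈ -0.57054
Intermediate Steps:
E(F, O) = -6 + F + O**2 (E(F, O) = -6 + (O*O + F) = -6 + (O**2 + F) = -6 + (F + O**2) = -6 + F + O**2)
((E(-36, -26) + 1745) + 1115)/(-2406 - 3718) = (((-6 - 36 + (-26)**2) + 1745) + 1115)/(-2406 - 3718) = (((-6 - 36 + 676) + 1745) + 1115)/(-6124) = ((634 + 1745) + 1115)*(-1/6124) = (2379 + 1115)*(-1/6124) = 3494*(-1/6124) = -1747/3062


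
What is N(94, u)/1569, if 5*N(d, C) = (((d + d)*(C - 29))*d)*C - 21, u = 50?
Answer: 6185193/2615 ≈ 2365.3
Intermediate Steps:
N(d, C) = -21/5 + 2*C*d²*(-29 + C)/5 (N(d, C) = ((((d + d)*(C - 29))*d)*C - 21)/5 = ((((2*d)*(-29 + C))*d)*C - 21)/5 = (((2*d*(-29 + C))*d)*C - 21)/5 = ((2*d²*(-29 + C))*C - 21)/5 = (2*C*d²*(-29 + C) - 21)/5 = (-21 + 2*C*d²*(-29 + C))/5 = -21/5 + 2*C*d²*(-29 + C)/5)
N(94, u)/1569 = (-21/5 - 58/5*50*94² + (⅖)*50²*94²)/1569 = (-21/5 - 58/5*50*8836 + (⅖)*2500*8836)*(1/1569) = (-21/5 - 5124880 + 8836000)*(1/1569) = (18555579/5)*(1/1569) = 6185193/2615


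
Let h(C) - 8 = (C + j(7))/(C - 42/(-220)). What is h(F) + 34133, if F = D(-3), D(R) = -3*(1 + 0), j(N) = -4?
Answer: 10550339/309 ≈ 34144.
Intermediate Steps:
D(R) = -3 (D(R) = -3*1 = -3)
F = -3
h(C) = 8 + (-4 + C)/(21/110 + C) (h(C) = 8 + (C - 4)/(C - 42/(-220)) = 8 + (-4 + C)/(C - 42*(-1/220)) = 8 + (-4 + C)/(C + 21/110) = 8 + (-4 + C)/(21/110 + C))
h(F) + 34133 = 2*(-136 + 495*(-3))/(21 + 110*(-3)) + 34133 = 2*(-136 - 1485)/(21 - 330) + 34133 = 2*(-1621)/(-309) + 34133 = 2*(-1/309)*(-1621) + 34133 = 3242/309 + 34133 = 10550339/309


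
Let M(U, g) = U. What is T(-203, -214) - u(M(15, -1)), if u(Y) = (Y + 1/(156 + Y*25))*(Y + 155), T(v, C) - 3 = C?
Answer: -1466261/531 ≈ -2761.3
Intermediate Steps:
T(v, C) = 3 + C
u(Y) = (155 + Y)*(Y + 1/(156 + 25*Y)) (u(Y) = (Y + 1/(156 + 25*Y))*(155 + Y) = (155 + Y)*(Y + 1/(156 + 25*Y)))
T(-203, -214) - u(M(15, -1)) = (3 - 214) - (155 + 25*15³ + 4031*15² + 24181*15)/(156 + 25*15) = -211 - (155 + 25*3375 + 4031*225 + 362715)/(156 + 375) = -211 - (155 + 84375 + 906975 + 362715)/531 = -211 - 1354220/531 = -1466261/531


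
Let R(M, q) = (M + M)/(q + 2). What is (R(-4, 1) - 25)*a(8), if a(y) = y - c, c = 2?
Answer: -166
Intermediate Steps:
R(M, q) = 2*M/(2 + q) (R(M, q) = (2*M)/(2 + q) = 2*M/(2 + q))
a(y) = -2 + y (a(y) = y - 1*2 = y - 2 = -2 + y)
(R(-4, 1) - 25)*a(8) = (2*(-4)/(2 + 1) - 25)*(-2 + 8) = (2*(-4)/3 - 25)*6 = (2*(-4)*(⅓) - 25)*6 = (-8/3 - 25)*6 = -83/3*6 = -166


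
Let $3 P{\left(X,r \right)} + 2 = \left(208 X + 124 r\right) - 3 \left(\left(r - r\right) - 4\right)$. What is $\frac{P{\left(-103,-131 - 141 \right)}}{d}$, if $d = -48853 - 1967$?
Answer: $\frac{27571}{76230} \approx 0.36168$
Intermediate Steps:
$d = -50820$ ($d = -48853 - 1967 = -50820$)
$P{\left(X,r \right)} = \frac{10}{3} + \frac{124 r}{3} + \frac{208 X}{3}$ ($P{\left(X,r \right)} = - \frac{2}{3} + \frac{\left(208 X + 124 r\right) - 3 \left(\left(r - r\right) - 4\right)}{3} = - \frac{2}{3} + \frac{\left(124 r + 208 X\right) - 3 \left(0 - 4\right)}{3} = - \frac{2}{3} + \frac{\left(124 r + 208 X\right) - -12}{3} = - \frac{2}{3} + \frac{\left(124 r + 208 X\right) + 12}{3} = - \frac{2}{3} + \frac{12 + 124 r + 208 X}{3} = - \frac{2}{3} + \left(4 + \frac{124 r}{3} + \frac{208 X}{3}\right) = \frac{10}{3} + \frac{124 r}{3} + \frac{208 X}{3}$)
$\frac{P{\left(-103,-131 - 141 \right)}}{d} = \frac{\frac{10}{3} + \frac{124 \left(-131 - 141\right)}{3} + \frac{208}{3} \left(-103\right)}{-50820} = \left(\frac{10}{3} + \frac{124 \left(-131 - 141\right)}{3} - \frac{21424}{3}\right) \left(- \frac{1}{50820}\right) = \left(\frac{10}{3} + \frac{124}{3} \left(-272\right) - \frac{21424}{3}\right) \left(- \frac{1}{50820}\right) = \left(\frac{10}{3} - \frac{33728}{3} - \frac{21424}{3}\right) \left(- \frac{1}{50820}\right) = \left(- \frac{55142}{3}\right) \left(- \frac{1}{50820}\right) = \frac{27571}{76230}$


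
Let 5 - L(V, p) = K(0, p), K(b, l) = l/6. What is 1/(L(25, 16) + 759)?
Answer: 3/2284 ≈ 0.0013135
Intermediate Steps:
K(b, l) = l/6 (K(b, l) = l*(⅙) = l/6)
L(V, p) = 5 - p/6
1/(L(25, 16) + 759) = 1/((5 - ⅙*16) + 759) = 1/((5 - 8/3) + 759) = 1/(7/3 + 759) = 1/(2284/3) = 3/2284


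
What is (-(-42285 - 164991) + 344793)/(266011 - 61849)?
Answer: 26289/9722 ≈ 2.7041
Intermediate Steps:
(-(-42285 - 164991) + 344793)/(266011 - 61849) = (-1*(-207276) + 344793)/204162 = (207276 + 344793)*(1/204162) = 552069*(1/204162) = 26289/9722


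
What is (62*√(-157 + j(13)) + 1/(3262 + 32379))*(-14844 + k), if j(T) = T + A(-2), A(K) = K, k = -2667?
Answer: -17511/35641 - 1085682*I*√146 ≈ -0.49132 - 1.3118e+7*I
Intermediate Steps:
j(T) = -2 + T (j(T) = T - 2 = -2 + T)
(62*√(-157 + j(13)) + 1/(3262 + 32379))*(-14844 + k) = (62*√(-157 + (-2 + 13)) + 1/(3262 + 32379))*(-14844 - 2667) = (62*√(-157 + 11) + 1/35641)*(-17511) = (62*√(-146) + 1/35641)*(-17511) = (62*(I*√146) + 1/35641)*(-17511) = (62*I*√146 + 1/35641)*(-17511) = (1/35641 + 62*I*√146)*(-17511) = -17511/35641 - 1085682*I*√146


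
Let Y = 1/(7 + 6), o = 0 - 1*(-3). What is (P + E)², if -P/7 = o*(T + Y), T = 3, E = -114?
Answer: 5391684/169 ≈ 31903.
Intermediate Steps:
o = 3 (o = 0 + 3 = 3)
Y = 1/13 ≈ 0.076923
P = -840/13 (P = -21*(3 + 1/13) = -21*40/13 = -7*120/13 = -840/13 ≈ -64.615)
(P + E)² = (-840/13 - 114)² = (-2322/13)² = 5391684/169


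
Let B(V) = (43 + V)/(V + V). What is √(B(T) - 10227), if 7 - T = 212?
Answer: I*√429773070/205 ≈ 101.13*I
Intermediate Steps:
T = -205 (T = 7 - 1*212 = 7 - 212 = -205)
B(V) = (43 + V)/(2*V) (B(V) = (43 + V)/((2*V)) = (43 + V)*(1/(2*V)) = (43 + V)/(2*V))
√(B(T) - 10227) = √((½)*(43 - 205)/(-205) - 10227) = √((½)*(-1/205)*(-162) - 10227) = √(81/205 - 10227) = √(-2096454/205) = I*√429773070/205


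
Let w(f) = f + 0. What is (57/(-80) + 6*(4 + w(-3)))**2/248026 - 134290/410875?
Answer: -3588950171/10984575488 ≈ -0.32673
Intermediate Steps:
w(f) = f
(57/(-80) + 6*(4 + w(-3)))**2/248026 - 134290/410875 = (57/(-80) + 6*(4 - 3))**2/248026 - 134290/410875 = (57*(-1/80) + 6*1)**2*(1/248026) - 134290*1/410875 = (-57/80 + 6)**2*(1/248026) - 26858/82175 = (423/80)**2*(1/248026) - 26858/82175 = (178929/6400)*(1/248026) - 26858/82175 = 178929/1587366400 - 26858/82175 = -3588950171/10984575488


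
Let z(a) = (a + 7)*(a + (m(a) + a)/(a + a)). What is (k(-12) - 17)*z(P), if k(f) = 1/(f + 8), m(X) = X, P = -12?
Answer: -3795/4 ≈ -948.75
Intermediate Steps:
k(f) = 1/(8 + f)
z(a) = (1 + a)*(7 + a) (z(a) = (a + 7)*(a + (a + a)/(a + a)) = (7 + a)*(a + (2*a)/((2*a))) = (7 + a)*(a + (2*a)*(1/(2*a))) = (7 + a)*(a + 1) = (7 + a)*(1 + a) = (1 + a)*(7 + a))
(k(-12) - 17)*z(P) = (1/(8 - 12) - 17)*(7 + (-12)² + 8*(-12)) = (1/(-4) - 17)*(7 + 144 - 96) = (-¼ - 17)*55 = -69/4*55 = -3795/4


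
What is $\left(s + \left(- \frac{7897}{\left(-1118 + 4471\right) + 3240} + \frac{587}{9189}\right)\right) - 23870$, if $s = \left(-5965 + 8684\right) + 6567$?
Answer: $- \frac{883612290410}{60583077} \approx -14585.0$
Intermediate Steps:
$s = 9286$ ($s = 2719 + 6567 = 9286$)
$\left(s + \left(- \frac{7897}{\left(-1118 + 4471\right) + 3240} + \frac{587}{9189}\right)\right) - 23870 = \left(9286 + \left(- \frac{7897}{\left(-1118 + 4471\right) + 3240} + \frac{587}{9189}\right)\right) - 23870 = \left(9286 + \left(- \frac{7897}{3353 + 3240} + 587 \cdot \frac{1}{9189}\right)\right) - 23870 = \left(9286 + \left(- \frac{7897}{6593} + \frac{587}{9189}\right)\right) - 23870 = \left(9286 - \frac{68695442}{60583077}\right) - 23870 = \frac{562505757580}{60583077} - 23870 = - \frac{883612290410}{60583077}$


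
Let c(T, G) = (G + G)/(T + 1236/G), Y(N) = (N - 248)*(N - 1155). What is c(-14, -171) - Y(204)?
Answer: -25305873/605 ≈ -41828.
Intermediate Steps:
Y(N) = (-1155 + N)*(-248 + N) (Y(N) = (-248 + N)*(-1155 + N) = (-1155 + N)*(-248 + N))
c(T, G) = 2*G/(T + 1236/G) (c(T, G) = (2*G)/(T + 1236/G) = 2*G/(T + 1236/G))
c(-14, -171) - Y(204) = 2*(-171)²/(1236 - 171*(-14)) - (286440 + 204² - 1403*204) = 2*29241/(1236 + 2394) - (286440 + 41616 - 286212) = 2*29241/3630 - 1*41844 = 2*29241*(1/3630) - 41844 = 9747/605 - 41844 = -25305873/605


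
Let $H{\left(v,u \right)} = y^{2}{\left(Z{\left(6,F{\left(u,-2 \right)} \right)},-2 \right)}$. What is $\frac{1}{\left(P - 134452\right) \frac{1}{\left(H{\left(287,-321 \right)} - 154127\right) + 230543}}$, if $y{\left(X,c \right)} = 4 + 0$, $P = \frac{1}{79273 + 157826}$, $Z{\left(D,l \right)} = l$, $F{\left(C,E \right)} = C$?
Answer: $- \frac{64490928}{113446387} \approx -0.56847$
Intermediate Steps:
$P = \frac{1}{237099} \approx 4.2176 \cdot 10^{-6}$
$y{\left(X,c \right)} = 4$
$H{\left(v,u \right)} = 16$ ($H{\left(v,u \right)} = 4^{2} = 16$)
$\frac{1}{\left(P - 134452\right) \frac{1}{\left(H{\left(287,-321 \right)} - 154127\right) + 230543}} = \frac{1}{\left(\frac{1}{237099} - 134452\right) \frac{1}{\left(16 - 154127\right) + 230543}} = \frac{1}{\left(- \frac{31878434747}{237099}\right) \frac{1}{-154111 + 230543}} = \frac{1}{\left(- \frac{31878434747}{237099}\right) \frac{1}{76432}} = \frac{1}{- \frac{113446387}{64490928}} = - \frac{64490928}{113446387}$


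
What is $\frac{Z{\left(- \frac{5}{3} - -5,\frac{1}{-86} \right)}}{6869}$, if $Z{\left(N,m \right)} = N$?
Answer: $\frac{10}{20607} \approx 0.00048527$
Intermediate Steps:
$\frac{Z{\left(- \frac{5}{3} - -5,\frac{1}{-86} \right)}}{6869} = \frac{- \frac{5}{3} - -5}{6869} = \left(\left(-5\right) \frac{1}{3} + 5\right) \frac{1}{6869} = \left(- \frac{5}{3} + 5\right) \frac{1}{6869} = \frac{10}{3} \cdot \frac{1}{6869} = \frac{10}{20607}$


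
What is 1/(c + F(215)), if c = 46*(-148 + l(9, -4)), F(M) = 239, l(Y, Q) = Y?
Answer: -1/6155 ≈ -0.00016247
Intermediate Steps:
c = -6394 (c = 46*(-148 + 9) = 46*(-139) = -6394)
1/(c + F(215)) = 1/(-6394 + 239) = 1/(-6155) = -1/6155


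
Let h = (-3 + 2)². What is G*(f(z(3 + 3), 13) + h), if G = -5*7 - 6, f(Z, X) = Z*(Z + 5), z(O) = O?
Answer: -2747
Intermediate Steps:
f(Z, X) = Z*(5 + Z)
G = -41 (G = -35 - 6 = -41)
h = 1 (h = (-1)² = 1)
G*(f(z(3 + 3), 13) + h) = -41*((3 + 3)*(5 + (3 + 3)) + 1) = -41*(6*(5 + 6) + 1) = -41*(6*11 + 1) = -41*(66 + 1) = -41*67 = -2747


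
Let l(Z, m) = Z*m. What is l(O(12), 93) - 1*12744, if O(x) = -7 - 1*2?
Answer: -13581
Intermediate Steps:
O(x) = -9 (O(x) = -7 - 2 = -9)
l(O(12), 93) - 1*12744 = -9*93 - 1*12744 = -837 - 12744 = -13581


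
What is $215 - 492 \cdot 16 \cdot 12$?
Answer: $-94249$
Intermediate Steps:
$215 - 492 \cdot 16 \cdot 12 = 215 - 94464 = -94249$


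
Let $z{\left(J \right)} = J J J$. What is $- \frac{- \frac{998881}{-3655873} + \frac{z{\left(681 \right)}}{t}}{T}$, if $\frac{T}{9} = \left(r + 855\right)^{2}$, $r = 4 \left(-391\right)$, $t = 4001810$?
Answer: $- \frac{89123052290231}{5091423152983531290} \approx -1.7505 \cdot 10^{-5}$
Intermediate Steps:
$r = -1564$
$z{\left(J \right)} = J^{3}$ ($z{\left(J \right)} = J^{2} J = J^{3}$)
$T = 4524129$ ($T = 9 \left(-1564 + 855\right)^{2} = 9 \left(-709\right)^{2} = 9 \cdot 502681 = 4524129$)
$- \frac{- \frac{998881}{-3655873} + \frac{z{\left(681 \right)}}{t}}{T} = - \frac{- \frac{998881}{-3655873} + \frac{681^{3}}{4001810}}{4524129} = - \frac{\left(-998881\right) \left(- \frac{1}{3655873}\right) + 315821241 \cdot \frac{1}{4001810}}{4524129} = - \frac{\frac{76837}{281221} + \frac{315821241}{4001810}}{4524129} = - \frac{89123052290231}{1125393010010 \cdot 4524129} = \left(-1\right) \frac{89123052290231}{5091423152983531290} = - \frac{89123052290231}{5091423152983531290}$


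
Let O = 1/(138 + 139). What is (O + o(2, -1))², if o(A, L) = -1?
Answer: 76176/76729 ≈ 0.99279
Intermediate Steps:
O = 1/277 ≈ 0.0036101
(O + o(2, -1))² = (1/277 - 1)² = (-276/277)² = 76176/76729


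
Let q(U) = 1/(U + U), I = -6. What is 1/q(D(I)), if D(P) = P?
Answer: -12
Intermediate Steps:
q(U) = 1/(2*U)
1/q(D(I)) = 1/((½)/(-6)) = 1/((½)*(-⅙)) = 1/(-1/12) = -12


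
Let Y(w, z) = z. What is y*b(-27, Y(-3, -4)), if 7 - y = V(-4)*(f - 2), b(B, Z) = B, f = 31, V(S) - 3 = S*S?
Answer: 14688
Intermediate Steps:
V(S) = 3 + S**2 (V(S) = 3 + S*S = 3 + S**2)
y = -544 (y = 7 - (3 + (-4)**2)*(31 - 2) = 7 - (3 + 16)*29 = 7 - 19*29 = 7 - 1*551 = 7 - 551 = -544)
y*b(-27, Y(-3, -4)) = -544*(-27) = 14688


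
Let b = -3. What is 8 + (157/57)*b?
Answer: -5/19 ≈ -0.26316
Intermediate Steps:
8 + (157/57)*b = 8 + (157/57)*(-3) = 8 - 157/19 = -5/19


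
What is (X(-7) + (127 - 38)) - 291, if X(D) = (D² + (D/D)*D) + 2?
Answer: -158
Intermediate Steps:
X(D) = 2 + D + D² (X(D) = (D² + 1*D) + 2 = (D² + D) + 2 = (D + D²) + 2 = 2 + D + D²)
(X(-7) + (127 - 38)) - 291 = ((2 - 7 + (-7)²) + (127 - 38)) - 291 = ((2 - 7 + 49) + 89) - 291 = (44 + 89) - 291 = 133 - 291 = -158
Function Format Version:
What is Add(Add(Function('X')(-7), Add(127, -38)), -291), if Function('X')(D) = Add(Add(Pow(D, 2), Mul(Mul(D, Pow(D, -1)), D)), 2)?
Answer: -158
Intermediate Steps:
Function('X')(D) = Add(2, D, Pow(D, 2)) (Function('X')(D) = Add(Add(Pow(D, 2), Mul(1, D)), 2) = Add(Add(Pow(D, 2), D), 2) = Add(Add(D, Pow(D, 2)), 2) = Add(2, D, Pow(D, 2)))
Add(Add(Function('X')(-7), Add(127, -38)), -291) = Add(Add(Add(2, -7, Pow(-7, 2)), Add(127, -38)), -291) = Add(Add(Add(2, -7, 49), 89), -291) = Add(Add(44, 89), -291) = Add(133, -291) = -158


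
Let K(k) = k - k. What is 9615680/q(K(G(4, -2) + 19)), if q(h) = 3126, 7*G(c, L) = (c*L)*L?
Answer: 4807840/1563 ≈ 3076.0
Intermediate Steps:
G(c, L) = c*L²/7 (G(c, L) = ((c*L)*L)/7 = ((L*c)*L)/7 = (c*L²)/7 = c*L²/7)
K(k) = 0
9615680/q(K(G(4, -2) + 19)) = 9615680/3126 = 9615680*(1/3126) = 4807840/1563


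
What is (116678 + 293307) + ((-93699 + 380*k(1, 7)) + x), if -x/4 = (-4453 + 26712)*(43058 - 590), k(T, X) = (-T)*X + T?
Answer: -3780866842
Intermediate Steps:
k(T, X) = T - T*X (k(T, X) = -T*X + T = T - T*X)
x = -3781180848 (x = -4*(-4453 + 26712)*(43058 - 590) = -89036*42468 = -4*945295212 = -3781180848)
(116678 + 293307) + ((-93699 + 380*k(1, 7)) + x) = (116678 + 293307) + ((-93699 + 380*(1*(1 - 1*7))) - 3781180848) = 409985 + ((-93699 + 380*(1*(1 - 7))) - 3781180848) = 409985 + ((-93699 + 380*(1*(-6))) - 3781180848) = 409985 + ((-93699 + 380*(-6)) - 3781180848) = 409985 + ((-93699 - 2280) - 3781180848) = 409985 + (-95979 - 3781180848) = 409985 - 3781276827 = -3780866842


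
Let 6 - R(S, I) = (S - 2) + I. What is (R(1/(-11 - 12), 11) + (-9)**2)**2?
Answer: 3222025/529 ≈ 6090.8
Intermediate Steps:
R(S, I) = 8 - I - S (R(S, I) = 6 - ((S - 2) + I) = 6 - ((-2 + S) + I) = 6 - (-2 + I + S) = 6 + (2 - I - S) = 8 - I - S)
(R(1/(-11 - 12), 11) + (-9)**2)**2 = ((8 - 1*11 - 1/(-11 - 12)) + (-9)**2)**2 = ((8 - 11 - 1/(-23)) + 81)**2 = ((8 - 11 - 1*(-1/23)) + 81)**2 = ((8 - 11 + 1/23) + 81)**2 = (-68/23 + 81)**2 = (1795/23)**2 = 3222025/529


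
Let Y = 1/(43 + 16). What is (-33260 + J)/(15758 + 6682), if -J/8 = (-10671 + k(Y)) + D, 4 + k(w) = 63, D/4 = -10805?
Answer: 99349/5610 ≈ 17.709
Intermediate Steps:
D = -43220 (D = 4*(-10805) = -43220)
Y = 1/59 ≈ 0.016949
k(w) = 59 (k(w) = -4 + 63 = 59)
J = 430656 (J = -8*((-10671 + 59) - 43220) = -8*(-10612 - 43220) = -8*(-53832) = 430656)
(-33260 + J)/(15758 + 6682) = (-33260 + 430656)/(15758 + 6682) = 397396/22440 = 397396*(1/22440) = 99349/5610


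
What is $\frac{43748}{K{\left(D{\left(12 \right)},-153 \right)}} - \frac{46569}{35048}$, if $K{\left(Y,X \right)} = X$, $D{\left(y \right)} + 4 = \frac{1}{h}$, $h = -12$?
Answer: $- \frac{1540404961}{5362344} \approx -287.26$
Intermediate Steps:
$D{\left(y \right)} = - \frac{49}{12}$ ($D{\left(y \right)} = -4 + \frac{1}{-12} = -4 - \frac{1}{12} = - \frac{49}{12}$)
$\frac{43748}{K{\left(D{\left(12 \right)},-153 \right)}} - \frac{46569}{35048} = \frac{43748}{-153} - \frac{46569}{35048} = 43748 \left(- \frac{1}{153}\right) - \frac{46569}{35048} = - \frac{43748}{153} - \frac{46569}{35048} = - \frac{1540404961}{5362344}$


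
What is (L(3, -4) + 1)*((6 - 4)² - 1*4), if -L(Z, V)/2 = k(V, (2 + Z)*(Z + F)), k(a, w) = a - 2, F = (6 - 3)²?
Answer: 0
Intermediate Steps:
F = 9 (F = 3² = 9)
k(a, w) = -2 + a
L(Z, V) = 4 - 2*V (L(Z, V) = -2*(-2 + V) = 4 - 2*V)
(L(3, -4) + 1)*((6 - 4)² - 1*4) = ((4 - 2*(-4)) + 1)*((6 - 4)² - 1*4) = ((4 + 8) + 1)*(2² - 4) = (12 + 1)*(4 - 4) = 13*0 = 0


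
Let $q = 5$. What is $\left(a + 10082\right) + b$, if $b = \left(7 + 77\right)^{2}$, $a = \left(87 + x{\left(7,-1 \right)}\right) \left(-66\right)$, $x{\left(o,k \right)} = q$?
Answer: $11066$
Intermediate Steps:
$x{\left(o,k \right)} = 5$
$a = -6072$ ($a = \left(87 + 5\right) \left(-66\right) = 92 \left(-66\right) = -6072$)
$b = 7056$ ($b = 84^{2} = 7056$)
$\left(a + 10082\right) + b = \left(-6072 + 10082\right) + 7056 = 4010 + 7056 = 11066$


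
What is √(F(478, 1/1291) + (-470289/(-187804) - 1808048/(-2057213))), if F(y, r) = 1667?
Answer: 19*√172670072796050156435139/193176415126 ≈ 40.870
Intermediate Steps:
√(F(478, 1/1291) + (-470289/(-187804) - 1808048/(-2057213))) = √(1667 + (-470289/(-187804) - 1808048/(-2057213))) = √(1667 + (-470289*(-1/187804) - 1808048*(-1/2057213))) = √(1667 + (470289/187804 + 1808048/2057213)) = √(1667 + 1307043291149/386352830252) = √(645357211321233/386352830252) = 19*√172670072796050156435139/193176415126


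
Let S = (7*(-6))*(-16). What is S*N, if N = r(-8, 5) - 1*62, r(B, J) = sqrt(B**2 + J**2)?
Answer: -41664 + 672*sqrt(89) ≈ -35324.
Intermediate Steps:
S = 672 (S = -42*(-16) = 672)
N = -62 + sqrt(89) (N = sqrt((-8)**2 + 5**2) - 1*62 = sqrt(64 + 25) - 62 = sqrt(89) - 62 = -62 + sqrt(89) ≈ -52.566)
S*N = 672*(-62 + sqrt(89)) = -41664 + 672*sqrt(89)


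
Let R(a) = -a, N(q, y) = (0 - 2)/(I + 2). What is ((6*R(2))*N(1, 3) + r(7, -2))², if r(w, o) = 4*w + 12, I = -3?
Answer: 256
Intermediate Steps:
N(q, y) = 2 (N(q, y) = (0 - 2)/(-3 + 2) = -2/(-1) = -2*(-1) = 2)
r(w, o) = 12 + 4*w
((6*R(2))*N(1, 3) + r(7, -2))² = ((6*(-1*2))*2 + (12 + 4*7))² = ((6*(-2))*2 + (12 + 28))² = (-12*2 + 40)² = (-24 + 40)² = 16² = 256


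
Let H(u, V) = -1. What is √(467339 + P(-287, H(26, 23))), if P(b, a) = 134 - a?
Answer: √467474 ≈ 683.72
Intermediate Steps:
√(467339 + P(-287, H(26, 23))) = √(467339 + (134 - 1*(-1))) = √(467339 + (134 + 1)) = √(467339 + 135) = √467474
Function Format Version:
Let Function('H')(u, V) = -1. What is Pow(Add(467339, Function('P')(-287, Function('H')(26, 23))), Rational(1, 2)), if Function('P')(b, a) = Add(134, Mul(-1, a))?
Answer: Pow(467474, Rational(1, 2)) ≈ 683.72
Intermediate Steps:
Pow(Add(467339, Function('P')(-287, Function('H')(26, 23))), Rational(1, 2)) = Pow(Add(467339, Add(134, Mul(-1, -1))), Rational(1, 2)) = Pow(Add(467339, Add(134, 1)), Rational(1, 2)) = Pow(Add(467339, 135), Rational(1, 2)) = Pow(467474, Rational(1, 2))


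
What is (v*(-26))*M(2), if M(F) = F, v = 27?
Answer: -1404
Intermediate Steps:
(v*(-26))*M(2) = (27*(-26))*2 = -702*2 = -1404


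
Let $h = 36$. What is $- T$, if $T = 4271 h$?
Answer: $-153756$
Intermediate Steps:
$T = 153756$ ($T = 4271 \cdot 36 = 153756$)
$- T = \left(-1\right) 153756 = -153756$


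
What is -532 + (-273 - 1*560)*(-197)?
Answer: 163569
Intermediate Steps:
-532 + (-273 - 1*560)*(-197) = -532 + (-273 - 560)*(-197) = -532 - 833*(-197) = -532 + 164101 = 163569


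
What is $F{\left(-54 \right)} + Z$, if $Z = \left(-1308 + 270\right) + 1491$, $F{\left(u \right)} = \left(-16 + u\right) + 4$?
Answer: $387$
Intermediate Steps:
$F{\left(u \right)} = -12 + u$
$Z = 453$ ($Z = -1038 + 1491 = 453$)
$F{\left(-54 \right)} + Z = \left(-12 - 54\right) + 453 = -66 + 453 = 387$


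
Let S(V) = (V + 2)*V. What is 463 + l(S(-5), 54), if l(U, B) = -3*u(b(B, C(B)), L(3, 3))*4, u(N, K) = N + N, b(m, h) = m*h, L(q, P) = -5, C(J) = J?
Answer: -69521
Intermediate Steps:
S(V) = V*(2 + V) (S(V) = (2 + V)*V = V*(2 + V))
b(m, h) = h*m
u(N, K) = 2*N
l(U, B) = -24*B² (l(U, B) = -6*B*B*4 = -6*B²*4 = -24*B²)
463 + l(S(-5), 54) = 463 - 24*54² = 463 - 24*2916 = 463 - 69984 = -69521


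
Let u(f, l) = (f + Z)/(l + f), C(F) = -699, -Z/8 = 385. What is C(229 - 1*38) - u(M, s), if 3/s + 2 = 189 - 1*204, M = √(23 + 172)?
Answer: -13095043/18782 + 890069*√195/56346 ≈ -476.63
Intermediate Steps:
Z = -3080 (Z = -8*385 = -3080)
M = √195 ≈ 13.964
s = -3/17 (s = 3/(-2 + (189 - 1*204)) = 3/(-2 + (189 - 204)) = 3/(-2 - 15) = 3/(-17) = 3*(-1/17) = -3/17 ≈ -0.17647)
u(f, l) = (-3080 + f)/(f + l) (u(f, l) = (f - 3080)/(l + f) = (-3080 + f)/(f + l))
C(229 - 1*38) - u(M, s) = -699 - (-3080 + √195)/(√195 - 3/17) = -699 - (-3080 + √195)/(-3/17 + √195)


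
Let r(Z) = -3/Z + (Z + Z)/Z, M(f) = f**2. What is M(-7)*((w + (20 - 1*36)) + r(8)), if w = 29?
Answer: 5733/8 ≈ 716.63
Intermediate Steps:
r(Z) = 2 - 3/Z (r(Z) = -3/Z + (2*Z)/Z = -3/Z + 2 = 2 - 3/Z)
M(-7)*((w + (20 - 1*36)) + r(8)) = (-7)**2*((29 + (20 - 1*36)) + (2 - 3/8)) = 49*((29 + (20 - 36)) + (2 - 3*1/8)) = 49*((29 - 16) + (2 - 3/8)) = 49*(13 + 13/8) = 49*(117/8) = 5733/8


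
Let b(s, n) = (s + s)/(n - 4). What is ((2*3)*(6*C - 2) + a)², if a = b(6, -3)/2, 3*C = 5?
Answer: 108900/49 ≈ 2222.4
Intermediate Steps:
C = 5/3 (C = (⅓)*5 = 5/3 ≈ 1.6667)
b(s, n) = 2*s/(-4 + n) (b(s, n) = (2*s)/(-4 + n) = 2*s/(-4 + n))
a = -6/7 (a = (2*6/(-4 - 3))/2 = (2*6/(-7))/2 = (2*6*(-⅐))/2 = (½)*(-12/7) = -6/7 ≈ -0.85714)
((2*3)*(6*C - 2) + a)² = ((2*3)*(6*(5/3) - 2) - 6/7)² = (6*(10 - 2) - 6/7)² = (6*8 - 6/7)² = (48 - 6/7)² = (330/7)² = 108900/49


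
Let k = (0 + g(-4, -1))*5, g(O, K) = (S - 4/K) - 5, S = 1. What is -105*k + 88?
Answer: 88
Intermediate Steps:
g(O, K) = -4 - 4/K (g(O, K) = (1 - 4/K) - 5 = -4 - 4/K)
k = 0 (k = (0 + (-4 - 4/(-1)))*5 = (0 + (-4 - 4*(-1)))*5 = (0 + (-4 + 4))*5 = (0 + 0)*5 = 0*5 = 0)
-105*k + 88 = -105*0 + 88 = 0 + 88 = 88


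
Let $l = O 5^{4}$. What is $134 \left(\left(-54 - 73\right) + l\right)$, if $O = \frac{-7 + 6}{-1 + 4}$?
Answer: $- \frac{134804}{3} \approx -44935.0$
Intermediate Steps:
$O = - \frac{1}{3} \approx -0.33333$
$l = - \frac{625}{3}$ ($l = - \frac{5^{4}}{3} = \left(- \frac{1}{3}\right) 625 = - \frac{625}{3} \approx -208.33$)
$134 \left(\left(-54 - 73\right) + l\right) = 134 \left(\left(-54 - 73\right) - \frac{625}{3}\right) = 134 \left(-127 - \frac{625}{3}\right) = 134 \left(- \frac{1006}{3}\right) = - \frac{134804}{3}$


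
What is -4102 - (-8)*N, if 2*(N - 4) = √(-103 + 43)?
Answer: -4070 + 8*I*√15 ≈ -4070.0 + 30.984*I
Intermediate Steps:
N = 4 + I*√15 (N = 4 + √(-103 + 43)/2 = 4 + √(-60)/2 = 4 + (2*I*√15)/2 = 4 + I*√15 ≈ 4.0 + 3.873*I)
-4102 - (-8)*N = -4102 - (-8)*(4 + I*√15) = -4102 - (-32 - 8*I*√15) = -4102 + (32 + 8*I*√15) = -4070 + 8*I*√15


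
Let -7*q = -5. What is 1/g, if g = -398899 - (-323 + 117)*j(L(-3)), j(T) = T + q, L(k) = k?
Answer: -7/2795589 ≈ -2.5039e-6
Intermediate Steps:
q = 5/7 (q = -⅐*(-5) = 5/7 ≈ 0.71429)
j(T) = 5/7 + T (j(T) = T + 5/7 = 5/7 + T)
g = -2795589/7 (g = -398899 - (-323 + 117)*(5/7 - 3) = -398899 - (-206)*(-16)/7 = -398899 - 1*3296/7 = -398899 - 3296/7 = -2795589/7 ≈ -3.9937e+5)
1/g = 1/(-2795589/7) = -7/2795589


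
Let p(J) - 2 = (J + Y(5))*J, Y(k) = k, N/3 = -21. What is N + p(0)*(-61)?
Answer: -185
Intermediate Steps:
N = -63 (N = 3*(-21) = -63)
p(J) = 2 + J*(5 + J) (p(J) = 2 + (J + 5)*J = 2 + (5 + J)*J = 2 + J*(5 + J))
N + p(0)*(-61) = -63 + (2 + 0² + 5*0)*(-61) = -63 + (2 + 0 + 0)*(-61) = -63 + 2*(-61) = -63 - 122 = -185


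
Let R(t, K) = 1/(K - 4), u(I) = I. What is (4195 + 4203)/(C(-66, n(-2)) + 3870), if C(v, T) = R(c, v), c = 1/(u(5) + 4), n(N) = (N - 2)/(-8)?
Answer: 587860/270899 ≈ 2.1700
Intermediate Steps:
n(N) = 1/4 - N/8 (n(N) = (-2 + N)*(-1/8) = 1/4 - N/8)
c = 1/9 (c = 1/(5 + 4) = 1/9 ≈ 0.11111)
R(t, K) = 1/(-4 + K)
C(v, T) = 1/(-4 + v)
(4195 + 4203)/(C(-66, n(-2)) + 3870) = (4195 + 4203)/(1/(-4 - 66) + 3870) = 8398/(1/(-70) + 3870) = 8398/(-1/70 + 3870) = 8398/(270899/70) = 8398*(70/270899) = 587860/270899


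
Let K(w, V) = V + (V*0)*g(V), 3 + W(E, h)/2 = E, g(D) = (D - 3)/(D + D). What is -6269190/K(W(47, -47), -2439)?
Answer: 2089730/813 ≈ 2570.4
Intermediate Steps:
g(D) = (-3 + D)/(2*D) (g(D) = (-3 + D)/((2*D)) = (-3 + D)*(1/(2*D)) = (-3 + D)/(2*D))
W(E, h) = -6 + 2*E
K(w, V) = V (K(w, V) = V + (V*0)*((-3 + V)/(2*V)) = V + 0*((-3 + V)/(2*V)) = V + 0 = V)
-6269190/K(W(47, -47), -2439) = -6269190/(-2439) = -6269190*(-1/2439) = 2089730/813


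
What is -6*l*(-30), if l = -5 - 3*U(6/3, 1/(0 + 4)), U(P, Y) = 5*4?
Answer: -11700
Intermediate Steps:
U(P, Y) = 20
l = -65 (l = -5 - 3*20 = -5 - 60 = -65)
-6*l*(-30) = -6*(-65)*(-30) = 390*(-30) = -11700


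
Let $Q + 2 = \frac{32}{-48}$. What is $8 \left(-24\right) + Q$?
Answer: $- \frac{584}{3} \approx -194.67$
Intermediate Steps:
$Q = - \frac{8}{3}$ ($Q = -2 + \frac{32}{-48} = -2 + 32 \left(- \frac{1}{48}\right) = -2 - \frac{2}{3} = - \frac{8}{3} \approx -2.6667$)
$8 \left(-24\right) + Q = 8 \left(-24\right) - \frac{8}{3} = -192 - \frac{8}{3} = - \frac{584}{3}$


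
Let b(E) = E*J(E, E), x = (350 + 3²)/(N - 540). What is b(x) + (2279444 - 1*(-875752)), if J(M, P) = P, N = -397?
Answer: 2770164405805/877969 ≈ 3.1552e+6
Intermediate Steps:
x = -359/937 (x = (350 + 3²)/(-397 - 540) = (350 + 9)/(-937) = 359*(-1/937) = -359/937 ≈ -0.38314)
b(E) = E² (b(E) = E*E = E²)
b(x) + (2279444 - 1*(-875752)) = (-359/937)² + (2279444 - 1*(-875752)) = 128881/877969 + (2279444 + 875752) = 128881/877969 + 3155196 = 2770164405805/877969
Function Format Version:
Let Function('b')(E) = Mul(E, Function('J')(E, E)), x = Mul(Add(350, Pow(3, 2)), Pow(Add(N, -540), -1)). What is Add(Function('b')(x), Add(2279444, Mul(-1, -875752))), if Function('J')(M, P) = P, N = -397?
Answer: Rational(2770164405805, 877969) ≈ 3.1552e+6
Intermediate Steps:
x = Rational(-359, 937) (x = Mul(Add(350, Pow(3, 2)), Pow(Add(-397, -540), -1)) = Mul(Add(350, 9), Pow(-937, -1)) = Mul(359, Rational(-1, 937)) = Rational(-359, 937) ≈ -0.38314)
Function('b')(E) = Pow(E, 2) (Function('b')(E) = Mul(E, E) = Pow(E, 2))
Add(Function('b')(x), Add(2279444, Mul(-1, -875752))) = Add(Pow(Rational(-359, 937), 2), Add(2279444, Mul(-1, -875752))) = Add(Rational(128881, 877969), Add(2279444, 875752)) = Add(Rational(128881, 877969), 3155196) = Rational(2770164405805, 877969)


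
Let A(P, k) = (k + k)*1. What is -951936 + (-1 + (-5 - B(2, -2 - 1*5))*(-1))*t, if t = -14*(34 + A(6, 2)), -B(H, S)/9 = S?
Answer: -987580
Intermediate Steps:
B(H, S) = -9*S
A(P, k) = 2*k (A(P, k) = (2*k)*1 = 2*k)
t = -532 (t = -14*(34 + 2*2) = -14*(34 + 4) = -14*38 = -532)
-951936 + (-1 + (-5 - B(2, -2 - 1*5))*(-1))*t = -951936 + (-1 + (-5 - (-9)*(-2 - 1*5))*(-1))*(-532) = -951936 + (-1 + (-5 - (-9)*(-2 - 5))*(-1))*(-532) = -951936 + (-1 + (-5 - (-9)*(-7))*(-1))*(-532) = -951936 + (-1 + (-5 - 1*63)*(-1))*(-532) = -951936 + (-1 + (-5 - 63)*(-1))*(-532) = -951936 + (-1 - 68*(-1))*(-532) = -951936 + (-1 + 68)*(-532) = -951936 + 67*(-532) = -951936 - 35644 = -987580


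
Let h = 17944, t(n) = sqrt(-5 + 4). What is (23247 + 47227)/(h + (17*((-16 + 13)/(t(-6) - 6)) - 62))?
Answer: 46649559560/11842285573 - 3594174*I/11842285573 ≈ 3.9392 - 0.0003035*I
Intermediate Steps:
t(n) = I (t(n) = sqrt(-1) = I)
(23247 + 47227)/(h + (17*((-16 + 13)/(t(-6) - 6)) - 62)) = (23247 + 47227)/(17944 + (17*((-16 + 13)/(I - 6)) - 62)) = 70474/(17944 + (17*(-3*(-6 - I)/37) - 62)) = 70474/(17944 + (-51*(-6 - I)/37 - 62)) = 70474/(17944 + (-62 - 51*(-6 - I)/37)) = 70474/(17882 - 51*(-6 - I)/37)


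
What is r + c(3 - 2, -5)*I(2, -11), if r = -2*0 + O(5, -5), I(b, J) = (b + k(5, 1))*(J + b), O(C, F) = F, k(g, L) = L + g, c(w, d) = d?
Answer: 355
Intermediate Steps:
I(b, J) = (6 + b)*(J + b) (I(b, J) = (b + (1 + 5))*(J + b) = (b + 6)*(J + b) = (6 + b)*(J + b))
r = -5 (r = -2*0 - 5 = 0 - 5 = -5)
r + c(3 - 2, -5)*I(2, -11) = -5 - 5*(2² + 6*(-11) + 6*2 - 11*2) = -5 - 5*(4 - 66 + 12 - 22) = -5 - 5*(-72) = -5 + 360 = 355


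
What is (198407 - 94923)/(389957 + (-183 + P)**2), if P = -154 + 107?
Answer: 103484/442857 ≈ 0.23367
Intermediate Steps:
P = -47
(198407 - 94923)/(389957 + (-183 + P)**2) = (198407 - 94923)/(389957 + (-183 - 47)**2) = 103484/(389957 + (-230)**2) = 103484/(389957 + 52900) = 103484/442857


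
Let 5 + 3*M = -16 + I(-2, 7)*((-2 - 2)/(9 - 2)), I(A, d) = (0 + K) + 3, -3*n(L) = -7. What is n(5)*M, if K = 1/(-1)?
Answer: -155/9 ≈ -17.222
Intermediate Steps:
n(L) = 7/3 (n(L) = -1/3*(-7) = 7/3)
K = -1
I(A, d) = 2 (I(A, d) = (0 - 1) + 3 = -1 + 3 = 2)
M = -155/21 (M = -5/3 + (-16 + 2*((-2 - 2)/(9 - 2)))/3 = -5/3 + (-16 + 2*(-4/7))/3 = -5/3 + (-16 - 8/7)/3 = -5/3 + (1/3)*(-120/7) = -5/3 - 40/7 = -155/21 ≈ -7.3810)
n(5)*M = (7/3)*(-155/21) = -155/9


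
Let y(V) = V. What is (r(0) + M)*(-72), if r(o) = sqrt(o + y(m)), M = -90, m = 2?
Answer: 6480 - 72*sqrt(2) ≈ 6378.2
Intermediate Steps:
r(o) = sqrt(2 + o) (r(o) = sqrt(o + 2) = sqrt(2 + o))
(r(0) + M)*(-72) = (sqrt(2 + 0) - 90)*(-72) = (sqrt(2) - 90)*(-72) = (-90 + sqrt(2))*(-72) = 6480 - 72*sqrt(2)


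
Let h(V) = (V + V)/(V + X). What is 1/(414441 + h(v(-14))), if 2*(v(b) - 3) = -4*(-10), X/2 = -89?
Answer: 155/64238309 ≈ 2.4129e-6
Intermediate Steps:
X = -178 (X = 2*(-89) = -178)
v(b) = 23 (v(b) = 3 + (-4*(-10))/2 = 3 + (1/2)*40 = 3 + 20 = 23)
h(V) = 2*V/(-178 + V) (h(V) = (V + V)/(V - 178) = (2*V)/(-178 + V) = 2*V/(-178 + V))
1/(414441 + h(v(-14))) = 1/(414441 + 2*23/(-178 + 23)) = 1/(414441 + 2*23/(-155)) = 1/(414441 + 2*23*(-1/155)) = 1/(414441 - 46/155) = 1/(64238309/155) = 155/64238309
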